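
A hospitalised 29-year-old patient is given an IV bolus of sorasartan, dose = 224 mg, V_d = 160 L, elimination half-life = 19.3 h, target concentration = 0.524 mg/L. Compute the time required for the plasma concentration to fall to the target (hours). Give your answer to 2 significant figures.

C₀ = Dose / Vd = 224.0 / 160 = 1.400 mg/L
k = ln2 / t½ = 0.693147 / 19.3 = 0.03591 h⁻¹
t = ln(C₀ / C) / k = ln(1.400 / 0.524) / 0.03591
  = ln(2.672) / 0.03591 = 0.9828 / 0.03591 = 27.37 h

27 h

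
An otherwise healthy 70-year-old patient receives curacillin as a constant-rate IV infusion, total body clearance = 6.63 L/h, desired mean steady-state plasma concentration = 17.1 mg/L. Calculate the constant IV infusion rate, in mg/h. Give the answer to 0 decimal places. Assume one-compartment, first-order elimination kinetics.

At steady state, infusion rate R₀ = Css × CL = 17.1 × 6.630 = 113.4 mg/h

113 mg/h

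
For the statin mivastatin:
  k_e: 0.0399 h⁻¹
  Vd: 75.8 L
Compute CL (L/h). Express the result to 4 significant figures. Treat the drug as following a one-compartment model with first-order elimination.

3.024 L/h

CL = k × Vd = 0.0399 × 75.8 = 3.024 L/h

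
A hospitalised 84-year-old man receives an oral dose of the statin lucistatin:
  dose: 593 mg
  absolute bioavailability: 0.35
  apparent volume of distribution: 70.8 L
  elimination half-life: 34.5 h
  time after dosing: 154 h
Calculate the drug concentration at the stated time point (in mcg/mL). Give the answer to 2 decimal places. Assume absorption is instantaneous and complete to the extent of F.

Amount reaching circulation = F × Dose = 0.35 × 593.0 = 207.6 mg
C₀ = F·Dose / Vd = 207.6 / 70.8 = 2.932 mg/L
k = ln2 / t½ = 0.693147 / 34.5 = 0.02009 h⁻¹
C = C₀ · e^(−k·t) = 2.932 × e^(−0.02009 × 154)
  = 2.932 × 0.04533 = 0.1329 mg/L
(0.1329 mg/L = 0.1329 mcg/mL)

0.13 mcg/mL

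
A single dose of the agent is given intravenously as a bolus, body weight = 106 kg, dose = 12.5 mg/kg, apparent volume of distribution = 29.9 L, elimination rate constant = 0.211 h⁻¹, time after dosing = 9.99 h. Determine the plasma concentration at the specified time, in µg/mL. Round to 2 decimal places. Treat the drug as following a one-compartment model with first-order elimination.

Total dose = 12.5 × 106 = 1325 mg
C₀ = Dose / Vd = 1325 / 29.9 = 44.31 mg/L
C = C₀ · e^(−k·t) = 44.31 × e^(−0.2110 × 9.99)
  = 44.31 × 0.1215 = 5.384 mg/L
(5.384 mg/L = 5.384 µg/mL)

5.38 µg/mL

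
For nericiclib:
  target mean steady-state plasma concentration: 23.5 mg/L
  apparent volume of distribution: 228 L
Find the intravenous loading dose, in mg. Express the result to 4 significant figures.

5358 mg

LD = Css × Vd = 23.5 × 228 = 5358 mg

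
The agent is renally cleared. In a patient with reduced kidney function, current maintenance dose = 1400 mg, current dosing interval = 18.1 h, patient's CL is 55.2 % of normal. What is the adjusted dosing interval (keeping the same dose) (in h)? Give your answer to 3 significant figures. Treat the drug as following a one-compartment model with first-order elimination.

To keep the same average steady-state level, dosing rate must scale with clearance.
CL ratio = 55.2 / 100 = 0.5520
New interval (same dose) = 18.1 / 0.5520 = 32.79 h

32.8 h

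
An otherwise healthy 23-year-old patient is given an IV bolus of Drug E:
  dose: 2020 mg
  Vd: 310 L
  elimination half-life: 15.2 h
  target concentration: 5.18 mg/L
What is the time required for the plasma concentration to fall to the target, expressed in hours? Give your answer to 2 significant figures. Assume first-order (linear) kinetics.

5.0 h

C₀ = Dose / Vd = 2020 / 310 = 6.516 mg/L
k = ln2 / t½ = 0.693147 / 15.2 = 0.04560 h⁻¹
t = ln(C₀ / C) / k = ln(6.516 / 5.18) / 0.04560
  = ln(1.258) / 0.04560 = 0.2295 / 0.04560 = 5.033 h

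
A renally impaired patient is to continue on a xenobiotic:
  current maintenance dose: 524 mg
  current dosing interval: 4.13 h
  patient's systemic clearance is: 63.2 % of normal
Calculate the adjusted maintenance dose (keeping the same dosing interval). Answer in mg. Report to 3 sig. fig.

331 mg

To keep the same average steady-state level, dosing rate must scale with clearance.
CL ratio = 63.2 / 100 = 0.6320
New dose (same interval) = 524 × 0.6320 = 331.2 mg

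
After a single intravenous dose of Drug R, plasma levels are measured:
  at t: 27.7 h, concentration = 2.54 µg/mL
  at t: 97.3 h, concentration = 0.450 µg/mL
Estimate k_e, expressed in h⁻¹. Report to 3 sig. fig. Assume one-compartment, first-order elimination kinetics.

k = ln(C₁/C₂) / (t₂ − t₁) = ln(2.54/0.450) / (97.3 − 27.7)
  = 1.731 / 69.60 = 0.02487 h⁻¹

0.0249 h⁻¹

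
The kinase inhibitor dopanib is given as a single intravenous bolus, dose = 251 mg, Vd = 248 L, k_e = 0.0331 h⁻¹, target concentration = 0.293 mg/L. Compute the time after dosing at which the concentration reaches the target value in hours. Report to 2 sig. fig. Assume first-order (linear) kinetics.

37 h

C₀ = Dose / Vd = 251.0 / 248 = 1.012 mg/L
t = ln(C₀ / C) / k = ln(1.012 / 0.293) / 0.03310
  = ln(3.454) / 0.03310 = 1.240 / 0.03310 = 37.46 h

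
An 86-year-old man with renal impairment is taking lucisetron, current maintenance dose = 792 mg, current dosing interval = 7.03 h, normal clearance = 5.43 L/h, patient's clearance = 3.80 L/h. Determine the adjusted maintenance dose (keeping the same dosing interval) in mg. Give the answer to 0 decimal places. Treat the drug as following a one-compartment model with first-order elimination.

554 mg

To keep the same average steady-state level, dosing rate must scale with clearance.
CL ratio = 3.80 / 5.43 = 0.6998
New dose (same interval) = 792 × 0.6998 = 554.2 mg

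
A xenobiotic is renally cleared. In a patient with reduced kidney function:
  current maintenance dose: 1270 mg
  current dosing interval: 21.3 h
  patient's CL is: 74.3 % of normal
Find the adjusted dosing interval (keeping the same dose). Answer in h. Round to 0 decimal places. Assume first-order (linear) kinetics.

29 h

To keep the same average steady-state level, dosing rate must scale with clearance.
CL ratio = 74.3 / 100 = 0.7430
New interval (same dose) = 21.3 / 0.7430 = 28.67 h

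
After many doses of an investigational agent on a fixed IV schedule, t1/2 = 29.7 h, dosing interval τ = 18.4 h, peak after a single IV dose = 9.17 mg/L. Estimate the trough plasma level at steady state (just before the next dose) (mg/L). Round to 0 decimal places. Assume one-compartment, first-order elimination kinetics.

k = ln2 / t½ = 0.693147 / 29.7 = 0.02334 h⁻¹
e^(−kτ) = e^(−0.02334 × 18.4) = 0.6509
Accumulation ratio R = 1 / (1 − e^(−kτ)) = 1 / (1 − 0.6509) = 2.865
Steady-state trough = C₀ × R × e^(−kτ) = 9.17 × 2.865 × 0.6509 = 17.10 mg/L

17 mg/L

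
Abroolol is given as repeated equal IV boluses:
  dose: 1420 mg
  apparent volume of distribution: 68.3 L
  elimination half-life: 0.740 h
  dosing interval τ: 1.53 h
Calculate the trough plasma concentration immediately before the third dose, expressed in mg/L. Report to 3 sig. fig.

C₀ per dose = Dose / Vd = 1420 / 68.3 = 20.79 mg/L
k = ln2 / t½ = 0.693147 / 0.740 = 0.9367 h⁻¹
Fraction remaining after one interval: r = e^(−kτ) = e^(−0.9367 × 1.53) = 0.2386
Before dose 3, 2 doses have been given (aged 1τ, 2τ).
C_trough = C₀ × (r + r²) = 20.79 × (0.2386 + 0.05693) = 6.144 mg/L

6.14 mg/L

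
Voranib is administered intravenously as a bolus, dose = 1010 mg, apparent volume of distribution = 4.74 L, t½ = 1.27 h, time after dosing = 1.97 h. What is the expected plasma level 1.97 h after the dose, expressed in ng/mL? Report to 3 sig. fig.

72700 ng/mL

C₀ = Dose / Vd = 1010 / 4.74 = 213.1 mg/L
k = ln2 / t½ = 0.693147 / 1.27 = 0.5458 h⁻¹
C = C₀ · e^(−k·t) = 213.1 × e^(−0.5458 × 1.97)
  = 213.1 × 0.3412 = 72.71 mg/L
Convert: 72.71 mg/L × 1000 = 72710 ng/mL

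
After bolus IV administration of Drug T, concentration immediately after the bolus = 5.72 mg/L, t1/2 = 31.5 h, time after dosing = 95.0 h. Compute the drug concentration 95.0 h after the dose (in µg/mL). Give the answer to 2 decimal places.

0.71 µg/mL

k = ln2 / t½ = 0.693147 / 31.5 = 0.02200 h⁻¹
C = C₀ · e^(−k·t) = 5.720 × e^(−0.02200 × 95.0)
  = 5.720 × 0.1237 = 0.7076 mg/L
(0.7076 mg/L = 0.7076 µg/mL)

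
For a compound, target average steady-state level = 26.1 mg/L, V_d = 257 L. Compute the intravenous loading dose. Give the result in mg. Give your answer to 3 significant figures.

6710 mg

LD = Css × Vd = 26.1 × 257 = 6708 mg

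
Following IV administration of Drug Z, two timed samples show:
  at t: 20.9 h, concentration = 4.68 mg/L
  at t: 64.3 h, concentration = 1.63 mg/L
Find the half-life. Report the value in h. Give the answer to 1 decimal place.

k = ln(C₁/C₂) / (t₂ − t₁) = ln(4.68/1.63) / (64.3 − 20.9)
  = 1.055 / 43.40 = 0.02431 h⁻¹
t½ = ln2 / k = 0.693147 / 0.02431 = 28.51 h

28.5 h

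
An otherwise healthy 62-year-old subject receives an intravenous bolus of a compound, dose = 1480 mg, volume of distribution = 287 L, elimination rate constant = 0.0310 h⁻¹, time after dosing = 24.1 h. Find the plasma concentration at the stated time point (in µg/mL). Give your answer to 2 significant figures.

C₀ = Dose / Vd = 1480 / 287 = 5.157 mg/L
C = C₀ · e^(−k·t) = 5.157 × e^(−0.03100 × 24.1)
  = 5.157 × 0.4737 = 2.443 mg/L
(2.443 mg/L = 2.443 µg/mL)

2.4 µg/mL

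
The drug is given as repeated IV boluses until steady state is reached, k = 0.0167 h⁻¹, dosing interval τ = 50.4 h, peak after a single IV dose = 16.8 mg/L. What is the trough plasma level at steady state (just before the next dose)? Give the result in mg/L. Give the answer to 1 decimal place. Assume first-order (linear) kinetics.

12.7 mg/L

e^(−kτ) = e^(−0.01670 × 50.4) = 0.4310
Accumulation ratio R = 1 / (1 − e^(−kτ)) = 1 / (1 − 0.4310) = 1.757
Steady-state trough = C₀ × R × e^(−kτ) = 16.8 × 1.757 × 0.4310 = 12.72 mg/L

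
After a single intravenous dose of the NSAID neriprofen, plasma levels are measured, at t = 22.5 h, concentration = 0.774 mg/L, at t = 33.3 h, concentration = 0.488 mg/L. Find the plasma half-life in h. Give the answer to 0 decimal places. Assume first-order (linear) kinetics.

k = ln(C₁/C₂) / (t₂ − t₁) = ln(0.774/0.488) / (33.3 − 22.5)
  = 0.4613 / 10.80 = 0.04271 h⁻¹
t½ = ln2 / k = 0.693147 / 0.04271 = 16.23 h

16 h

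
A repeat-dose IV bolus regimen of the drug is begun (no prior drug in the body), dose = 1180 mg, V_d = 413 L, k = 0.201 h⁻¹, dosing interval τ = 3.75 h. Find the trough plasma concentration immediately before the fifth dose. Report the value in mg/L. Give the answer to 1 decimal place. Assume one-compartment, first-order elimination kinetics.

C₀ per dose = Dose / Vd = 1180 / 413 = 2.857 mg/L
Fraction remaining after one interval: r = e^(−kτ) = e^(−0.2010 × 3.75) = 0.4706
Before dose 5, 4 doses have been given (aged 1τ, 2τ, 3τ, 4τ).
C_trough = C₀ × (r + r² + … + r^4) = C₀ × r(1−r^4)/(1−r)
        = 2.857 × 0.4706 × (1 − 0.04905) / (1 − 0.4706) = 2.415 mg/L

2.4 mg/L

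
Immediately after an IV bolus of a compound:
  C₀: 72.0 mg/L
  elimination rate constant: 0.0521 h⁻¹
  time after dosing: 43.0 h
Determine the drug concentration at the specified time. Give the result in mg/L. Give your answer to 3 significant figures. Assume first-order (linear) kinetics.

C = C₀ · e^(−k·t) = 72.00 × e^(−0.05210 × 43.0)
  = 72.00 × 0.1064 = 7.661 mg/L

7.66 mg/L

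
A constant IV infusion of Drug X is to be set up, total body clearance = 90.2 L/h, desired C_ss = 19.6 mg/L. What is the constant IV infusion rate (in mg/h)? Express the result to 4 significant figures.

At steady state, infusion rate R₀ = Css × CL = 19.6 × 90.20 = 1768 mg/h

1768 mg/h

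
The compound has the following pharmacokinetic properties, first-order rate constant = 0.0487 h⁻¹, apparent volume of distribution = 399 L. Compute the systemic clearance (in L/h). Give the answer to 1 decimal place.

CL = k × Vd = 0.0487 × 399 = 19.43 L/h

19.4 L/h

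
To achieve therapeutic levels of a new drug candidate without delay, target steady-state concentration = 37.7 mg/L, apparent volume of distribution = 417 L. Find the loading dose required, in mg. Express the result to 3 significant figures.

LD = Css × Vd = 37.7 × 417 = 15720 mg

15700 mg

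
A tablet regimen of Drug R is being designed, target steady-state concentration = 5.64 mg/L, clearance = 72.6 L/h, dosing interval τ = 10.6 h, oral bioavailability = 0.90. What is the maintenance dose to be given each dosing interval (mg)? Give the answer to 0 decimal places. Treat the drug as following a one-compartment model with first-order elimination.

4823 mg

At steady state, F × (Dose/τ) = Css × CL.
Dose = Css × CL × τ / F = 5.64 × 72.60 × 10.6 / 0.90 = 4823 mg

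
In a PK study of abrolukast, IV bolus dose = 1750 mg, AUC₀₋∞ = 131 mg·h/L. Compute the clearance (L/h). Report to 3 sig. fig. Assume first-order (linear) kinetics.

13.4 L/h

CL = Dose / AUC = 1750 / 131 = 13.36 L/h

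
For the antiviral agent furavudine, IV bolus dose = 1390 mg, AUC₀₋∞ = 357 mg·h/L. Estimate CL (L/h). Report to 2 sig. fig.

3.9 L/h

CL = Dose / AUC = 1390 / 357 = 3.894 L/h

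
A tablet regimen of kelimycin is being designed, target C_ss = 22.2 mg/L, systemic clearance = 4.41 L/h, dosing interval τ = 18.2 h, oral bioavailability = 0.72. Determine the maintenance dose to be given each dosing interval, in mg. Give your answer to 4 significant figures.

At steady state, F × (Dose/τ) = Css × CL.
Dose = Css × CL × τ / F = 22.2 × 4.410 × 18.2 / 0.72 = 2475 mg

2475 mg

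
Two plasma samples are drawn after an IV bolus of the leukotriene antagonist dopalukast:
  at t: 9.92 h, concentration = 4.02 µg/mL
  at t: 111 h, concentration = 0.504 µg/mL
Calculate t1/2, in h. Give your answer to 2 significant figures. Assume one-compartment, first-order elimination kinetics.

34 h

k = ln(C₁/C₂) / (t₂ − t₁) = ln(4.02/0.504) / (111 − 9.92)
  = 2.076 / 101.1 = 0.02053 h⁻¹
t½ = ln2 / k = 0.693147 / 0.02053 = 33.76 h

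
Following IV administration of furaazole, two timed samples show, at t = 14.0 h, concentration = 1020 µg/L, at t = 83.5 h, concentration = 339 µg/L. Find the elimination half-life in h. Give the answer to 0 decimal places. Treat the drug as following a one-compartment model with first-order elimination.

44 h

k = ln(C₁/C₂) / (t₂ − t₁) = ln(1020/339) / (83.5 − 14.0)
  = 1.102 / 69.50 = 0.01586 h⁻¹
t½ = ln2 / k = 0.693147 / 0.01586 = 43.70 h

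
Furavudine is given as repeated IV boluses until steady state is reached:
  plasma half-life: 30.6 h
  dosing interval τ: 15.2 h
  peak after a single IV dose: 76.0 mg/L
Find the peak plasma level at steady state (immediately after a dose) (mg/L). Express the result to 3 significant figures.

261 mg/L

k = ln2 / t½ = 0.693147 / 30.6 = 0.02265 h⁻¹
e^(−kτ) = e^(−0.02265 × 15.2) = 0.7087
Accumulation ratio R = 1 / (1 − e^(−kτ)) = 1 / (1 − 0.7087) = 3.433
Steady-state peak = C₀ × R = 76.0 × 3.433 = 260.9 mg/L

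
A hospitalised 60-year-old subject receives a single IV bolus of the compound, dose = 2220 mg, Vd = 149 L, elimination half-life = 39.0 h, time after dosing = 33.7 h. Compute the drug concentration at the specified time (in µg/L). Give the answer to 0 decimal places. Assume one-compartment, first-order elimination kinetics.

8186 µg/L

C₀ = Dose / Vd = 2220 / 149 = 14.90 mg/L
k = ln2 / t½ = 0.693147 / 39.0 = 0.01777 h⁻¹
C = C₀ · e^(−k·t) = 14.90 × e^(−0.01777 × 33.7)
  = 14.90 × 0.5494 = 8.186 mg/L
Convert: 8.186 mg/L × 1000 = 8186 µg/L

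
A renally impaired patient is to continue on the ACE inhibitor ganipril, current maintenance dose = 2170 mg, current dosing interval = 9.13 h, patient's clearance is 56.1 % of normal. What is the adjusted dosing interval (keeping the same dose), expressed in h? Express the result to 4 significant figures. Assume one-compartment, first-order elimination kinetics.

To keep the same average steady-state level, dosing rate must scale with clearance.
CL ratio = 56.1 / 100 = 0.5610
New interval (same dose) = 9.13 / 0.5610 = 16.27 h

16.27 h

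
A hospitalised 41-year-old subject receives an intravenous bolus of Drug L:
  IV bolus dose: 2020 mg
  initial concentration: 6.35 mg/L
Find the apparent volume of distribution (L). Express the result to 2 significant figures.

Vd = Dose / C₀ = 2020 / 6.35 = 318.1 L

320 L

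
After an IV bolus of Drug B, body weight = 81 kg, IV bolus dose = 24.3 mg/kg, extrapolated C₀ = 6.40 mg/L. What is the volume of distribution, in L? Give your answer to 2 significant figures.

Dose = 24.3 × 81 = 1968 mg
Vd = Dose / C₀ = 1968 / 6.40 = 307.5 L

310 L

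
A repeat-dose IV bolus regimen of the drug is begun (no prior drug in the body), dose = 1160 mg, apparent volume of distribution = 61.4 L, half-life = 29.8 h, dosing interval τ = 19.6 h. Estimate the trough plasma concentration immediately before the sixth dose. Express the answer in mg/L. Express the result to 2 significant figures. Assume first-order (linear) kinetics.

29 mg/L

C₀ per dose = Dose / Vd = 1160 / 61.4 = 18.89 mg/L
k = ln2 / t½ = 0.693147 / 29.8 = 0.02326 h⁻¹
Fraction remaining after one interval: r = e^(−kτ) = e^(−0.02326 × 19.6) = 0.6339
Before dose 6, 5 doses have been given (aged 1τ, 2τ, 3τ, 4τ, 5τ).
C_trough = C₀ × (r + r² + … + r^5) = C₀ × r(1−r^5)/(1−r)
        = 18.89 × 0.6339 × (1 − 0.1024) / (1 − 0.6339) = 29.36 mg/L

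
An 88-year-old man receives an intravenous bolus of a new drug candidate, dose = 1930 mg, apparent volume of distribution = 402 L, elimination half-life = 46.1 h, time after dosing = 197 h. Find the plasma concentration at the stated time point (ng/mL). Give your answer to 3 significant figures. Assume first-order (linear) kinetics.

C₀ = Dose / Vd = 1930 / 402 = 4.801 mg/L
k = ln2 / t½ = 0.693147 / 46.1 = 0.01504 h⁻¹
C = C₀ · e^(−k·t) = 4.801 × e^(−0.01504 × 197)
  = 4.801 × 0.05167 = 0.2481 mg/L
Convert: 0.2481 mg/L × 1000 = 248.1 ng/mL

248 ng/mL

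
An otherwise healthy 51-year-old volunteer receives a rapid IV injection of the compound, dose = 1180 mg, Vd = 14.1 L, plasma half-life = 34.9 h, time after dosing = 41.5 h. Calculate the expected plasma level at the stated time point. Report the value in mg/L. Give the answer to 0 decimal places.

C₀ = Dose / Vd = 1180 / 14.1 = 83.69 mg/L
k = ln2 / t½ = 0.693147 / 34.9 = 0.01986 h⁻¹
C = C₀ · e^(−k·t) = 83.69 × e^(−0.01986 × 41.5)
  = 83.69 × 0.4386 = 36.71 mg/L

37 mg/L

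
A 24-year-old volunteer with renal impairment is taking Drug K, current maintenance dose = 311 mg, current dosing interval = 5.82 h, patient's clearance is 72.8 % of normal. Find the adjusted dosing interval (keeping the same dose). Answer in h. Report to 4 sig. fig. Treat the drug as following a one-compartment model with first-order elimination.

7.995 h

To keep the same average steady-state level, dosing rate must scale with clearance.
CL ratio = 72.8 / 100 = 0.7280
New interval (same dose) = 5.82 / 0.7280 = 7.995 h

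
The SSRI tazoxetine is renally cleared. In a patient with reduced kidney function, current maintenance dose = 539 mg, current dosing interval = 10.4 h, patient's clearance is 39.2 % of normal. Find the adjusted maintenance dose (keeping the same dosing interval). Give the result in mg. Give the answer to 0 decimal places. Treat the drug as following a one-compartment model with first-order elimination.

211 mg

To keep the same average steady-state level, dosing rate must scale with clearance.
CL ratio = 39.2 / 100 = 0.3920
New dose (same interval) = 539 × 0.3920 = 211.3 mg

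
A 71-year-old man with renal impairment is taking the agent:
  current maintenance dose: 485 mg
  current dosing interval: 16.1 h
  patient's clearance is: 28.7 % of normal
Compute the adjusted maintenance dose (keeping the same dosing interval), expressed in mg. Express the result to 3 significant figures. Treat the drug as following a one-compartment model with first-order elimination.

139 mg

To keep the same average steady-state level, dosing rate must scale with clearance.
CL ratio = 28.7 / 100 = 0.2870
New dose (same interval) = 485 × 0.2870 = 139.2 mg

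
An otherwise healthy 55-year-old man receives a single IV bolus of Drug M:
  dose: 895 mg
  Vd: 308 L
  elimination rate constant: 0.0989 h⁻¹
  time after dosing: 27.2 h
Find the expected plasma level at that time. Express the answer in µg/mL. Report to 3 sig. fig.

0.197 µg/mL

C₀ = Dose / Vd = 895.0 / 308 = 2.906 mg/L
C = C₀ · e^(−k·t) = 2.906 × e^(−0.09890 × 27.2)
  = 2.906 × 0.06788 = 0.1973 mg/L
(0.1973 mg/L = 0.1973 µg/mL)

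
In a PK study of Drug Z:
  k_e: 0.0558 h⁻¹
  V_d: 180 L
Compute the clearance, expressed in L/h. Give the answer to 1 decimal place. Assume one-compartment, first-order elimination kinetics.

10.0 L/h

CL = k × Vd = 0.0558 × 180 = 10.04 L/h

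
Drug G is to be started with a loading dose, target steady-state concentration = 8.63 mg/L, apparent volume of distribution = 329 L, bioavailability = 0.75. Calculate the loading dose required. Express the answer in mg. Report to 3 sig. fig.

3790 mg

LD = Css × Vd / F = 8.63 × 329 / 0.75 = 3786 mg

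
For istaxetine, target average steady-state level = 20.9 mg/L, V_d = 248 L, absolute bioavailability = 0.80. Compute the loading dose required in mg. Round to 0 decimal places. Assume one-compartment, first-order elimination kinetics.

LD = Css × Vd / F = 20.9 × 248 / 0.80 = 6479 mg

6479 mg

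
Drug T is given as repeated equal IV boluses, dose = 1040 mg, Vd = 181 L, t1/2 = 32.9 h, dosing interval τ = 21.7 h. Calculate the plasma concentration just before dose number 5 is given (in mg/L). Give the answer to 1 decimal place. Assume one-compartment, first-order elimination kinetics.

8.3 mg/L

C₀ per dose = Dose / Vd = 1040 / 181 = 5.746 mg/L
k = ln2 / t½ = 0.693147 / 32.9 = 0.02107 h⁻¹
Fraction remaining after one interval: r = e^(−kτ) = e^(−0.02107 × 21.7) = 0.6330
Before dose 5, 4 doses have been given (aged 1τ, 2τ, 3τ, 4τ).
C_trough = C₀ × (r + r² + … + r^4) = C₀ × r(1−r^4)/(1−r)
        = 5.746 × 0.6330 × (1 − 0.1606) / (1 − 0.6330) = 8.319 mg/L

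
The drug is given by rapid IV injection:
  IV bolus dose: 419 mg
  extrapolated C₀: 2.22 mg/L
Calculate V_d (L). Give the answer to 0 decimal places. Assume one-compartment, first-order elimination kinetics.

Vd = Dose / C₀ = 419.0 / 2.22 = 188.7 L

189 L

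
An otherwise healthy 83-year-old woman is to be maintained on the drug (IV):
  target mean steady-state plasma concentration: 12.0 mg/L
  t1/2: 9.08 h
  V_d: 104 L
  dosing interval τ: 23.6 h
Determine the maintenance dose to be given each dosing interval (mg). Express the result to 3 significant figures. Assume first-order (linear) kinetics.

k = ln2 / t½ = 0.693147 / 9.08 = 0.07634 h⁻¹
CL = k × Vd = 0.07634 × 104 = 7.939 L/h
At steady state, Dose/τ = Css × CL.
Dose = Css × CL × τ = 12.0 × 7.939 × 23.6 = 2248 mg

2250 mg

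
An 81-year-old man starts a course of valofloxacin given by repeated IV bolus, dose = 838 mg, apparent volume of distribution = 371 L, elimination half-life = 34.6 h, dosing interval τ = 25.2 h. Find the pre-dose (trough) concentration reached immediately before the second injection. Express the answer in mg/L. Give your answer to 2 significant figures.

C₀ per dose = Dose / Vd = 838 / 371 = 2.259 mg/L
k = ln2 / t½ = 0.693147 / 34.6 = 0.02003 h⁻¹
Fraction remaining after one interval: r = e^(−kτ) = e^(−0.02003 × 25.2) = 0.6037
Before dose 2, 1 dose has been given (aged 1τ).
C_trough = C₀ × r = 2.259 × 0.6037 = 1.364 mg/L

1.4 mg/L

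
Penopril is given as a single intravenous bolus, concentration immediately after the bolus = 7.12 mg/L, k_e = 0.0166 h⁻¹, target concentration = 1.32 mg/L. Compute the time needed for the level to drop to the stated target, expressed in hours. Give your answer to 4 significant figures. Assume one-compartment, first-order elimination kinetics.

101.5 h

t = ln(C₀ / C) / k = ln(7.120 / 1.32) / 0.01660
  = ln(5.394) / 0.01660 = 1.685 / 0.01660 = 101.5 h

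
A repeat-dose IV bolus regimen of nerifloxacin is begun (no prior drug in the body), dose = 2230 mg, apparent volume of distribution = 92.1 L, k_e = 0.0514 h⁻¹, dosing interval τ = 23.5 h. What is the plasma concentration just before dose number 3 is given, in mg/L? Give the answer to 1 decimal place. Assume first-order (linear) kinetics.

C₀ per dose = Dose / Vd = 2230 / 92.1 = 24.21 mg/L
Fraction remaining after one interval: r = e^(−kτ) = e^(−0.05140 × 23.5) = 0.2988
Before dose 3, 2 doses have been given (aged 1τ, 2τ).
C_trough = C₀ × (r + r²) = 24.21 × (0.2988 + 0.08928) = 9.395 mg/L

9.4 mg/L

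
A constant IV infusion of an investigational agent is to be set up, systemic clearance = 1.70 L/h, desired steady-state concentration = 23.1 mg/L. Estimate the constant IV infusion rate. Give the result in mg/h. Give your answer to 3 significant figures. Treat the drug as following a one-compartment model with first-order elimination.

At steady state, infusion rate R₀ = Css × CL = 23.1 × 1.700 = 39.27 mg/h

39.3 mg/h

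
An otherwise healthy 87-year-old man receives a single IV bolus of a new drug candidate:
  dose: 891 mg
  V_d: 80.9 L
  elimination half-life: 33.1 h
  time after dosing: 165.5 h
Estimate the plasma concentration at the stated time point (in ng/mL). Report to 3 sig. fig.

344 ng/mL

C₀ = Dose / Vd = 891.0 / 80.9 = 11.01 mg/L
k = ln2 / t½ = 0.693147 / 33.1 = 0.02094 h⁻¹
t / t½ = 165.5 / 33.1 = 5 half-lives
C = C₀ × (1/2)^5 = 11.01 × 0.03125 = 0.3441 mg/L
Convert: 0.3441 mg/L × 1000 = 344.1 ng/mL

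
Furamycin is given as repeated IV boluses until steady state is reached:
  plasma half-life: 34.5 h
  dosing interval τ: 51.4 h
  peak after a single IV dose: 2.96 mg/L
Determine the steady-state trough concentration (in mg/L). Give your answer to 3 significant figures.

1.64 mg/L

k = ln2 / t½ = 0.693147 / 34.5 = 0.02009 h⁻¹
e^(−kτ) = e^(−0.02009 × 51.4) = 0.3561
Accumulation ratio R = 1 / (1 − e^(−kτ)) = 1 / (1 − 0.3561) = 1.553
Steady-state trough = C₀ × R × e^(−kτ) = 2.96 × 1.553 × 0.3561 = 1.637 mg/L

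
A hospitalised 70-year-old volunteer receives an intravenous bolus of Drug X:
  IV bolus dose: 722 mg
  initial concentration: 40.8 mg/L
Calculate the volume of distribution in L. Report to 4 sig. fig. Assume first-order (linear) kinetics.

Vd = Dose / C₀ = 722.0 / 40.8 = 17.70 L

17.70 L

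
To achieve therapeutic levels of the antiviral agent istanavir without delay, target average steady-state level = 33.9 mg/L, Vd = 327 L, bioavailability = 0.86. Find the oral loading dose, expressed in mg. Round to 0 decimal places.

12890 mg

LD = Css × Vd / F = 33.9 × 327 / 0.86 = 12890 mg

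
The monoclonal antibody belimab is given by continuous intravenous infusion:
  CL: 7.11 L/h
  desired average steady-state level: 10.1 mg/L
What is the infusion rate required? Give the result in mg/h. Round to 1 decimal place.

71.8 mg/h

At steady state, infusion rate R₀ = Css × CL = 10.1 × 7.110 = 71.81 mg/h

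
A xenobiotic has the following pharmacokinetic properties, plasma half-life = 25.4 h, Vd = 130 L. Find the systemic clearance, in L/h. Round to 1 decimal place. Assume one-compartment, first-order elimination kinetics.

3.5 L/h

k = ln2 / t½ = 0.693147 / 25.4 = 0.02729 h⁻¹
CL = k × Vd = 0.02729 × 130 = 3.548 L/h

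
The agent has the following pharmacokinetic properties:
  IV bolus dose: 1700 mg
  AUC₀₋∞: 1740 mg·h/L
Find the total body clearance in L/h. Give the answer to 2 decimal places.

CL = Dose / AUC = 1700 / 1740 = 0.9770 L/h

0.98 L/h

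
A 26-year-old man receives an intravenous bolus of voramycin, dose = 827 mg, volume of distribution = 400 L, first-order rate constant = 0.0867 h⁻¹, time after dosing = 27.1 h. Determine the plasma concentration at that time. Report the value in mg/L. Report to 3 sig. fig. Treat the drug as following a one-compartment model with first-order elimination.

0.197 mg/L

C₀ = Dose / Vd = 827.0 / 400 = 2.068 mg/L
C = C₀ · e^(−k·t) = 2.068 × e^(−0.08670 × 27.1)
  = 2.068 × 0.09541 = 0.1973 mg/L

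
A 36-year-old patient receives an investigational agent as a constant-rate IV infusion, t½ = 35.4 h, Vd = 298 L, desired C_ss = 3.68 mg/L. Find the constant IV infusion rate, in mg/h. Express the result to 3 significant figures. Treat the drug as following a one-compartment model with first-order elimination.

21.5 mg/h

k = ln2 / t½ = 0.693147 / 35.4 = 0.01958 h⁻¹
CL = k × Vd = 0.01958 × 298 = 5.835 L/h
At steady state, infusion rate R₀ = Css × CL = 3.68 × 5.835 = 21.47 mg/h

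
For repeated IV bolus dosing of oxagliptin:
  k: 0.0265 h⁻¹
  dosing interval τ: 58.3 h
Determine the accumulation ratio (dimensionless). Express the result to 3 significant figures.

e^(−kτ) = e^(−0.02650 × 58.3) = 0.2133
Accumulation ratio R = 1 / (1 − e^(−kτ)) = 1 / (1 − 0.2133) = 1.271

1.27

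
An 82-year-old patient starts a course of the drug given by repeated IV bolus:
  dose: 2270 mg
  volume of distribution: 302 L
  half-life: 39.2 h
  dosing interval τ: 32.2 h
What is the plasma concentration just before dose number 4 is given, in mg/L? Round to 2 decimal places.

8.02 mg/L

C₀ per dose = Dose / Vd = 2270 / 302 = 7.517 mg/L
k = ln2 / t½ = 0.693147 / 39.2 = 0.01768 h⁻¹
Fraction remaining after one interval: r = e^(−kτ) = e^(−0.01768 × 32.2) = 0.5659
Before dose 4, 3 doses have been given (aged 1τ, 2τ, 3τ).
C_trough = C₀ × (r + r² + … + r^3) = C₀ × r(1−r^3)/(1−r)
        = 7.517 × 0.5659 × (1 − 0.1812) / (1 − 0.5659) = 8.024 mg/L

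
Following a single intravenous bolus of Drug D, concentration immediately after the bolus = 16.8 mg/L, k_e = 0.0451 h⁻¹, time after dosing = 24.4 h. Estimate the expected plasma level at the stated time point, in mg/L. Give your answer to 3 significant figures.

5.59 mg/L

C = C₀ · e^(−k·t) = 16.80 × e^(−0.04510 × 24.4)
  = 16.80 × 0.3327 = 5.589 mg/L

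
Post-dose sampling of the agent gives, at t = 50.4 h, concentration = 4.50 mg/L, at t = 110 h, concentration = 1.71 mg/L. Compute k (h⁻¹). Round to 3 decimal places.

k = ln(C₁/C₂) / (t₂ − t₁) = ln(4.50/1.71) / (110 − 50.4)
  = 0.9676 / 59.60 = 0.01623 h⁻¹

0.016 h⁻¹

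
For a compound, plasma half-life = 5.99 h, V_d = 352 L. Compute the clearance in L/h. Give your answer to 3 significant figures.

40.7 L/h

k = ln2 / t½ = 0.693147 / 5.99 = 0.1157 h⁻¹
CL = k × Vd = 0.1157 × 352 = 40.73 L/h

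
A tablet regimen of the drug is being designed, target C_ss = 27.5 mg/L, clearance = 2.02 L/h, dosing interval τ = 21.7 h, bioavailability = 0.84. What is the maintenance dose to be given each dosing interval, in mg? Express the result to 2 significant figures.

1400 mg

At steady state, F × (Dose/τ) = Css × CL.
Dose = Css × CL × τ / F = 27.5 × 2.020 × 21.7 / 0.84 = 1435 mg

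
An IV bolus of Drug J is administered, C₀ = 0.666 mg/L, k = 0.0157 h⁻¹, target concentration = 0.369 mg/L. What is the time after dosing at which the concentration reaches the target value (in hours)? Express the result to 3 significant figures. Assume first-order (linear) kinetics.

37.6 h

t = ln(C₀ / C) / k = ln(0.6660 / 0.369) / 0.01570
  = ln(1.805) / 0.01570 = 0.5906 / 0.01570 = 37.62 h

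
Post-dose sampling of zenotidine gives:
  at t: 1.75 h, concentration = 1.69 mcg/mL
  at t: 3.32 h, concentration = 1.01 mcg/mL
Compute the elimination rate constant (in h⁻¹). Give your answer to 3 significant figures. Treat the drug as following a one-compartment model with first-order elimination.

k = ln(C₁/C₂) / (t₂ − t₁) = ln(1.69/1.01) / (3.32 − 1.75)
  = 0.5148 / 1.570 = 0.3279 h⁻¹

0.328 h⁻¹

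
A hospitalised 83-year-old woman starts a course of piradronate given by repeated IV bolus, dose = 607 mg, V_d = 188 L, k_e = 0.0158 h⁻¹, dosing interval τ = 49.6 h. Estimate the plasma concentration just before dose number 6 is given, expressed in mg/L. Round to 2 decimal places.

C₀ per dose = Dose / Vd = 607 / 188 = 3.229 mg/L
Fraction remaining after one interval: r = e^(−kτ) = e^(−0.01580 × 49.6) = 0.4567
Before dose 6, 5 doses have been given (aged 1τ, 2τ, 3τ, 4τ, 5τ).
C_trough = C₀ × (r + r² + … + r^5) = C₀ × r(1−r^5)/(1−r)
        = 3.229 × 0.4567 × (1 − 0.01987) / (1 − 0.4567) = 2.660 mg/L

2.66 mg/L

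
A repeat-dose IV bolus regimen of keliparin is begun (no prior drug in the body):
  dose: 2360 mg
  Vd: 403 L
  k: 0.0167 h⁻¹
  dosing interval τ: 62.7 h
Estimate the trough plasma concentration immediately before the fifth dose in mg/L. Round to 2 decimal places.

C₀ per dose = Dose / Vd = 2360 / 403 = 5.856 mg/L
Fraction remaining after one interval: r = e^(−kτ) = e^(−0.01670 × 62.7) = 0.3510
Before dose 5, 4 doses have been given (aged 1τ, 2τ, 3τ, 4τ).
C_trough = C₀ × (r + r² + … + r^4) = C₀ × r(1−r^4)/(1−r)
        = 5.856 × 0.3510 × (1 − 0.01518) / (1 − 0.3510) = 3.119 mg/L

3.12 mg/L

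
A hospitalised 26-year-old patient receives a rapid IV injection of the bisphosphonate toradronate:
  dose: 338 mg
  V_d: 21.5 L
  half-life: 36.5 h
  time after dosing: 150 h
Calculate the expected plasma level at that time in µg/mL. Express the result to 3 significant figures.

C₀ = Dose / Vd = 338.0 / 21.5 = 15.72 mg/L
k = ln2 / t½ = 0.693147 / 36.5 = 0.01899 h⁻¹
C = C₀ · e^(−k·t) = 15.72 × e^(−0.01899 × 150)
  = 15.72 × 0.05793 = 0.9107 mg/L
(0.9107 mg/L = 0.9107 µg/mL)

0.911 µg/mL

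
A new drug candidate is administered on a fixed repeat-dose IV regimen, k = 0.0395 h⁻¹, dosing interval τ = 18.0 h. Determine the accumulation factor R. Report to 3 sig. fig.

e^(−kτ) = e^(−0.03950 × 18.0) = 0.4912
Accumulation ratio R = 1 / (1 − e^(−kτ)) = 1 / (1 − 0.4912) = 1.965

1.97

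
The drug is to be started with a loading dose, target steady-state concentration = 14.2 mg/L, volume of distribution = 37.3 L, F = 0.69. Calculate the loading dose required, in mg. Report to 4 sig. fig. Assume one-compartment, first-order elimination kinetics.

LD = Css × Vd / F = 14.2 × 37.3 / 0.69 = 767.6 mg

767.6 mg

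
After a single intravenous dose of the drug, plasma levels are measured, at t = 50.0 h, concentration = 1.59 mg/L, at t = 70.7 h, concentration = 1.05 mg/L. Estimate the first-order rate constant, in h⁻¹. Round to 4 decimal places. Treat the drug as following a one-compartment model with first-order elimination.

k = ln(C₁/C₂) / (t₂ − t₁) = ln(1.59/1.05) / (70.7 − 50.0)
  = 0.4149 / 20.70 = 0.02004 h⁻¹

0.0200 h⁻¹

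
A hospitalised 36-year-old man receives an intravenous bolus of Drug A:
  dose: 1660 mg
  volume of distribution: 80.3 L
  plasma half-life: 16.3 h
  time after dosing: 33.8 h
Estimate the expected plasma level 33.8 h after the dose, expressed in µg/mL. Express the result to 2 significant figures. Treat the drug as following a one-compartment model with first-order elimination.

C₀ = Dose / Vd = 1660 / 80.3 = 20.67 mg/L
k = ln2 / t½ = 0.693147 / 16.3 = 0.04252 h⁻¹
C = C₀ · e^(−k·t) = 20.67 × e^(−0.04252 × 33.8)
  = 20.67 × 0.2376 = 4.911 mg/L
(4.911 mg/L = 4.911 µg/mL)

4.9 µg/mL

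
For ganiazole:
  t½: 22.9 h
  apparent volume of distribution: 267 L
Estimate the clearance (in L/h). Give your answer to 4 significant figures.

k = ln2 / t½ = 0.693147 / 22.9 = 0.03027 h⁻¹
CL = k × Vd = 0.03027 × 267 = 8.082 L/h

8.082 L/h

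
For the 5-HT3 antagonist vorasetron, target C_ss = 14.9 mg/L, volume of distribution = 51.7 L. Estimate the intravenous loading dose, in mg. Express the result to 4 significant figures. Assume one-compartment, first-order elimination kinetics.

LD = Css × Vd = 14.9 × 51.7 = 770.3 mg

770.3 mg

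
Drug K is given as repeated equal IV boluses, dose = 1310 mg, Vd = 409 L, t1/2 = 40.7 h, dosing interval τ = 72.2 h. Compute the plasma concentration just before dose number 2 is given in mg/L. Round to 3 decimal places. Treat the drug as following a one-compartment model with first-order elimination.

0.937 mg/L

C₀ per dose = Dose / Vd = 1310 / 409 = 3.203 mg/L
k = ln2 / t½ = 0.693147 / 40.7 = 0.01703 h⁻¹
Fraction remaining after one interval: r = e^(−kτ) = e^(−0.01703 × 72.2) = 0.2924
Before dose 2, 1 dose has been given (aged 1τ).
C_trough = C₀ × r = 3.203 × 0.2924 = 0.9366 mg/L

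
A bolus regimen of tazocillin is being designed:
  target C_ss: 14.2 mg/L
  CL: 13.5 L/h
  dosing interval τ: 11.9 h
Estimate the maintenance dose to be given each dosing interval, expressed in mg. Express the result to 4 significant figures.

At steady state, Dose/τ = Css × CL.
Dose = Css × CL × τ = 14.2 × 13.50 × 11.9 = 2281 mg

2281 mg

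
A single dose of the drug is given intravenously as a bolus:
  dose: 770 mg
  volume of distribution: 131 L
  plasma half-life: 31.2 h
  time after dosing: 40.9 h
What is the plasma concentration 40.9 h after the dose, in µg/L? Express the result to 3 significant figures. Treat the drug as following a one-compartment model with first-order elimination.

C₀ = Dose / Vd = 770.0 / 131 = 5.878 mg/L
k = ln2 / t½ = 0.693147 / 31.2 = 0.02222 h⁻¹
C = C₀ · e^(−k·t) = 5.878 × e^(−0.02222 × 40.9)
  = 5.878 × 0.4030 = 2.369 mg/L
Convert: 2.369 mg/L × 1000 = 2369 µg/L

2370 µg/L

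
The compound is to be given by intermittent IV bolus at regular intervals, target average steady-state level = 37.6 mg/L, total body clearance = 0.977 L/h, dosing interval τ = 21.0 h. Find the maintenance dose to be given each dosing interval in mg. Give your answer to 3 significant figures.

771 mg

At steady state, Dose/τ = Css × CL.
Dose = Css × CL × τ = 37.6 × 0.9770 × 21.0 = 771.4 mg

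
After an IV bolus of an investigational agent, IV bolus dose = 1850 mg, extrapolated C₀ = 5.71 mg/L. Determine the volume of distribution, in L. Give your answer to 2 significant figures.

320 L

Vd = Dose / C₀ = 1850 / 5.71 = 324.0 L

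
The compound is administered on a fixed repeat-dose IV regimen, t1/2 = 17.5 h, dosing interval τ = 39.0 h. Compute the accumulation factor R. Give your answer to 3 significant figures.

1.27

k = ln2 / t½ = 0.693147 / 17.5 = 0.03961 h⁻¹
e^(−kτ) = e^(−0.03961 × 39.0) = 0.2134
Accumulation ratio R = 1 / (1 − e^(−kτ)) = 1 / (1 − 0.2134) = 1.271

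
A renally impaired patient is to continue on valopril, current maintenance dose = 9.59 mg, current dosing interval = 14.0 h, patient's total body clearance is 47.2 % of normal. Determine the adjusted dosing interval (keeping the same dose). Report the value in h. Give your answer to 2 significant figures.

To keep the same average steady-state level, dosing rate must scale with clearance.
CL ratio = 47.2 / 100 = 0.4720
New interval (same dose) = 14.0 / 0.4720 = 29.66 h

30 h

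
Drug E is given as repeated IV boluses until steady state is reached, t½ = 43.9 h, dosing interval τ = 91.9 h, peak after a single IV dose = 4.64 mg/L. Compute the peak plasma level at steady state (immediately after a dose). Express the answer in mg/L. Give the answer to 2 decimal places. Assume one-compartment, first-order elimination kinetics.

k = ln2 / t½ = 0.693147 / 43.9 = 0.01579 h⁻¹
e^(−kτ) = e^(−0.01579 × 91.9) = 0.2343
Accumulation ratio R = 1 / (1 − e^(−kτ)) = 1 / (1 − 0.2343) = 1.306
Steady-state peak = C₀ × R = 4.64 × 1.306 = 6.060 mg/L

6.06 mg/L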